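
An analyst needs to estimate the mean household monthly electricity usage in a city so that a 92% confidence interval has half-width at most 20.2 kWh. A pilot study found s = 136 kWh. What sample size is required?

139

For a mean, the margin of error is E = z·σ/√n, so n = (zσ/E)².
At 92% confidence, z = 1.751.
n = (1.751 × 136 / 20.2)² = 138.98
Round up: n = 139.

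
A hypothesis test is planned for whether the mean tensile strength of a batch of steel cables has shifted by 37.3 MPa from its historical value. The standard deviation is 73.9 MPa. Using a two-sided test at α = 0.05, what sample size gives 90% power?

42

For a one-sample z-test, n = ((z_{α/2} + z_β)·σ/δ)².
z_{α/2} = 1.960 (two-sided α = 0.05); z_β = 1.282 (power 90% → β = 0.1).
n = (3.242 × 73.9 / 37.3)² = 41.26
Round up: n = 42.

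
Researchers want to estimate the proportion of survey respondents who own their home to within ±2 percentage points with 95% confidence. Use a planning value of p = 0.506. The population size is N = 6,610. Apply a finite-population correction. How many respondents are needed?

For a proportion with margin E = 0.02 at 95% confidence, z = 1.960.
n = p̂(1−p̂)(z/E)² = 0.506 × 0.494 × (1.960/0.02)² = 2400.65 — call this n₀.
Finite-population correction with N = 6,610: n = n₀ / (1 + (n₀−1)/N) = 2400.65 / 1.363 = 1761.30
Round up: n = 1762.

1762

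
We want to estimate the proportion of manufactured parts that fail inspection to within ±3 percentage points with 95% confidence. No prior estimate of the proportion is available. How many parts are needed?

For a proportion with margin E = 0.03 at 95% confidence, z = 1.960.
With no prior estimate, use p = 0.5, which maximizes p(1−p) at 0.25.
n = 0.25 × (z/E)² = 0.25 × (1.960/0.03)² = 1067.11
Round up: n = 1068.

1068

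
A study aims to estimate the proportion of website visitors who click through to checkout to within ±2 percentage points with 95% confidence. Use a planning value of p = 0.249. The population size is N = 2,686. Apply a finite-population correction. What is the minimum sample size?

1077

For a proportion with margin E = 0.02 at 95% confidence, z = 1.960.
n = p̂(1−p̂)(z/E)² = 0.249 × 0.751 × (1.960/0.02)² = 1795.94 — call this n₀.
Finite-population correction with N = 2,686: n = n₀ / (1 + (n₀−1)/N) = 1795.94 / 1.668 = 1076.70
Round up: n = 1077.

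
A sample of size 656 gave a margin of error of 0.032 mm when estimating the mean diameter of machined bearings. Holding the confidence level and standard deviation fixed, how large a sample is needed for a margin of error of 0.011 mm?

n = 5552

Margin of error scales as 1/√n, so n₂ = n₁·(E₁/E₂)².
n₂ = 656 × (0.032/0.011)² = 656 × 8.463 = 5551.73
Round up: n₂ = 5552.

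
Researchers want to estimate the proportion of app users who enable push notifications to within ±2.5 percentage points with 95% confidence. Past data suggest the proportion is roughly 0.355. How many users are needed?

n = 1408

For a proportion with margin E = 0.025 at 95% confidence, z = 1.960.
n = p̂(1−p̂)(z/E)² = 0.355 × 0.645 × (1.960/0.025)² = 1407.41
Round up: n = 1408.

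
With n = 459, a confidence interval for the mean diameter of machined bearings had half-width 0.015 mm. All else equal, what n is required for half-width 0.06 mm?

Margin of error scales as 1/√n, so n₂ = n₁·(E₁/E₂)².
n₂ = 459 × (0.015/0.06)² = 459 × 0.0625 = 28.69
Round up: n₂ = 29.

29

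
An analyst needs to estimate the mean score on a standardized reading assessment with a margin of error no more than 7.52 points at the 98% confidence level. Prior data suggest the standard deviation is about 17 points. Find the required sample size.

n = 28

For a mean, the margin of error is E = z·σ/√n, so n = (zσ/E)².
At 98% confidence, z = 2.326.
n = (2.326 × 17 / 7.52)² = 27.65
Round up: n = 28.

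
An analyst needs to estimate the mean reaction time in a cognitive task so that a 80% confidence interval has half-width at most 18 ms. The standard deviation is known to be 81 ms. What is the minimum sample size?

34

For a mean, the margin of error is E = z·σ/√n, so n = (zσ/E)².
At 80% confidence, z = 1.282.
n = (1.282 × 81 / 18)² = 33.28
Round up: n = 34.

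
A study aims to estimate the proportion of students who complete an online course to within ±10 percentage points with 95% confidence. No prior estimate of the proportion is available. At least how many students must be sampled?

For a proportion with margin E = 0.1 at 95% confidence, z = 1.960.
With no prior estimate, use p = 0.5, which maximizes p(1−p) at 0.25.
n = 0.25 × (z/E)² = 0.25 × (1.960/0.1)² = 96.04
Round up: n = 97.

n = 97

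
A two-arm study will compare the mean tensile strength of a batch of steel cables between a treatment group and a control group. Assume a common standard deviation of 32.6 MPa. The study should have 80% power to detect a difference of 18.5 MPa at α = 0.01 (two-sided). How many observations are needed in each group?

73 per group

For two equal groups, n per group = 2·((z_{α/2} + z_β)·σ/δ)².
z_{α/2} = 2.576; z_β = 0.842 (power 80%).
n = 2 × (3.418 × 32.6 / 18.5)² = 2 × 36.28 = 72.56
Round up: n = 73 per group.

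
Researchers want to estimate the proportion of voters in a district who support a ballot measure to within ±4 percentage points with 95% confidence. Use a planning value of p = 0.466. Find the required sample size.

598

For a proportion with margin E = 0.04 at 95% confidence, z = 1.960.
n = p̂(1−p̂)(z/E)² = 0.466 × 0.534 × (1.960/0.04)² = 597.47
Round up: n = 598.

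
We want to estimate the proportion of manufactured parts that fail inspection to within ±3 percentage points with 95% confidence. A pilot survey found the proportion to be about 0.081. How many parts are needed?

n = 318

For a proportion with margin E = 0.03 at 95% confidence, z = 1.960.
n = p̂(1−p̂)(z/E)² = 0.081 × 0.919 × (1.960/0.03)² = 317.74
Round up: n = 318.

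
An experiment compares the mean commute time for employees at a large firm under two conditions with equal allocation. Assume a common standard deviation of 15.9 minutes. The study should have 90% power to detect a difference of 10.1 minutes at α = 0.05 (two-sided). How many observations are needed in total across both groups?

For two equal groups, n per group = 2·((z_{α/2} + z_β)·σ/δ)².
z_{α/2} = 1.960; z_β = 1.282 (power 90%).
n = 2 × (3.242 × 15.9 / 10.1)² = 2 × 26.05 = 52.10
Round up: n = 53 per group.
Total across both groups: 2 × 53 = 106.

106 total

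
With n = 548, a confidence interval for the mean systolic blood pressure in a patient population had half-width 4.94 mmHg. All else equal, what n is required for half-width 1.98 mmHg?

Margin of error scales as 1/√n, so n₂ = n₁·(E₁/E₂)².
n₂ = 548 × (4.94/1.98)² = 548 × 6.225 = 3411.30
Round up: n₂ = 3412.

n = 3412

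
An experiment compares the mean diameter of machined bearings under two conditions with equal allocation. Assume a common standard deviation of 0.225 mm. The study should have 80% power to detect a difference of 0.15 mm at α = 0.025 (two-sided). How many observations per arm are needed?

For two equal groups, n per group = 2·((z_{α/2} + z_β)·σ/δ)².
z_{α/2} = 2.241; z_β = 0.842 (power 80%).
n = 2 × (3.083 × 0.225 / 0.15)² = 2 × 21.39 = 42.78
Round up: n = 43 per group.

43 per group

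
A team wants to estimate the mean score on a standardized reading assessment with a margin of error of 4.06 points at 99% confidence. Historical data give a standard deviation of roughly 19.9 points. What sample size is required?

For a mean, the margin of error is E = z·σ/√n, so n = (zσ/E)².
At 99% confidence, z = 2.576.
n = (2.576 × 19.9 / 4.06)² = 159.42
Round up: n = 160.

160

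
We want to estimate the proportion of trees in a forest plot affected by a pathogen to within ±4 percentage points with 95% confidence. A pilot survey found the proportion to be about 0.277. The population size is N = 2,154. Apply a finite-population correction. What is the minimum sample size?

n = 394

For a proportion with margin E = 0.04 at 95% confidence, z = 1.960.
n = p̂(1−p̂)(z/E)² = 0.277 × 0.723 × (1.960/0.04)² = 480.85 — call this n₀.
Finite-population correction with N = 2,154: n = n₀ / (1 + (n₀−1)/N) = 480.85 / 1.223 = 393.17
Round up: n = 394.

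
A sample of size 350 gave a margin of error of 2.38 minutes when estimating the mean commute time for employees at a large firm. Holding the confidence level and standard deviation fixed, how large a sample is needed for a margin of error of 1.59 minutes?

785

Margin of error scales as 1/√n, so n₂ = n₁·(E₁/E₂)².
n₂ = 350 × (2.38/1.59)² = 350 × 2.241 = 784.35
Round up: n₂ = 785.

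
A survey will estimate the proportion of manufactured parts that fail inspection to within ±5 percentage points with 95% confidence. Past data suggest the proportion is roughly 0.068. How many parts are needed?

98

For a proportion with margin E = 0.05 at 95% confidence, z = 1.960.
n = p̂(1−p̂)(z/E)² = 0.068 × 0.932 × (1.960/0.05)² = 97.39
Round up: n = 98.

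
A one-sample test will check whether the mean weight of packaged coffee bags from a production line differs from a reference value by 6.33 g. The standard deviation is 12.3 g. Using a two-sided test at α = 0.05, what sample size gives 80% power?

For a one-sample z-test, n = ((z_{α/2} + z_β)·σ/δ)².
z_{α/2} = 1.960 (two-sided α = 0.05); z_β = 0.842 (power 80% → β = 0.2).
n = (2.802 × 12.3 / 6.33)² = 29.64
Round up: n = 30.

n = 30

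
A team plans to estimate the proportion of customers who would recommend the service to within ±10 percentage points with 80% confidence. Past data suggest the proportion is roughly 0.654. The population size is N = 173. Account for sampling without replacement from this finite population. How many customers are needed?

31

For a proportion with margin E = 0.1 at 80% confidence, z = 1.282.
n = p̂(1−p̂)(z/E)² = 0.654 × 0.346 × (1.282/0.1)² = 37.19 — call this n₀.
Finite-population correction with N = 173: n = n₀ / (1 + (n₀−1)/N) = 37.19 / 1.209 = 30.76
Round up: n = 31.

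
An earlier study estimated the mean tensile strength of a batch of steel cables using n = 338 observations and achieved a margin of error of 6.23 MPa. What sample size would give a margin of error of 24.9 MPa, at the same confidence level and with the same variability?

Margin of error scales as 1/√n, so n₂ = n₁·(E₁/E₂)².
n₂ = 338 × (6.23/24.9)² = 338 × 0.0626 = 21.16
Round up: n₂ = 22.

22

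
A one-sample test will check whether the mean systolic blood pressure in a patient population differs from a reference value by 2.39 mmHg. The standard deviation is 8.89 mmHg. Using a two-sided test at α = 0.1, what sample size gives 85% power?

For a one-sample z-test, n = ((z_{α/2} + z_β)·σ/δ)².
z_{α/2} = 1.645 (two-sided α = 0.1); z_β = 1.036 (power 85% → β = 0.15).
n = (2.681 × 8.89 / 2.39)² = 99.45
Round up: n = 100.

100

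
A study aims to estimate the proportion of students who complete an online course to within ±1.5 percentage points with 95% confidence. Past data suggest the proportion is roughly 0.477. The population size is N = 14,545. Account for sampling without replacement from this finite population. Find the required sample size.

For a proportion with margin E = 0.015 at 95% confidence, z = 1.960.
n = p̂(1−p̂)(z/E)² = 0.477 × 0.523 × (1.960/0.015)² = 4259.41 — call this n₀.
Finite-population correction with N = 14,545: n = n₀ / (1 + (n₀−1)/N) = 4259.41 / 1.293 = 3294.21
Round up: n = 3295.

3295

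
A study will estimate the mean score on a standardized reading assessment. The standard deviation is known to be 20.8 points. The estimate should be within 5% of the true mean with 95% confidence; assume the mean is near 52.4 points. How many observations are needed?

For a mean, the margin of error is E = z·σ/√n, so n = (zσ/E)².
At 95% confidence, z = 1.960.
E = 5% of 52.4 = 2.62 points.
n = (1.960 × 20.8 / 2.62)² = 242.12
Round up: n = 243.

243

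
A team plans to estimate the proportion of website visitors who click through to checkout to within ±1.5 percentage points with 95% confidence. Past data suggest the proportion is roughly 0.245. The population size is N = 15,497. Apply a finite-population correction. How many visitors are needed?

2624

For a proportion with margin E = 0.015 at 95% confidence, z = 1.960.
n = p̂(1−p̂)(z/E)² = 0.245 × 0.755 × (1.960/0.015)² = 3158.22 — call this n₀.
Finite-population correction with N = 15,497: n = n₀ / (1 + (n₀−1)/N) = 3158.22 / 1.204 = 2623.11
Round up: n = 2624.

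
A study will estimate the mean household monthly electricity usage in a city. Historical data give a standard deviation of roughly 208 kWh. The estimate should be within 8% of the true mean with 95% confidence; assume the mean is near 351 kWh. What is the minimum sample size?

For a mean, the margin of error is E = z·σ/√n, so n = (zσ/E)².
At 95% confidence, z = 1.960.
E = 8% of 351 = 28.08 kWh.
n = (1.960 × 208 / 28.08)² = 210.79
Round up: n = 211.

211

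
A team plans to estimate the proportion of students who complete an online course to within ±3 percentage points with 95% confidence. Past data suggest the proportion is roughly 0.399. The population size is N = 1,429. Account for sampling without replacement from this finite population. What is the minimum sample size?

597

For a proportion with margin E = 0.03 at 95% confidence, z = 1.960.
n = p̂(1−p̂)(z/E)² = 0.399 × 0.601 × (1.960/0.03)² = 1023.57 — call this n₀.
Finite-population correction with N = 1,429: n = n₀ / (1 + (n₀−1)/N) = 1023.57 / 1.716 = 596.49
Round up: n = 597.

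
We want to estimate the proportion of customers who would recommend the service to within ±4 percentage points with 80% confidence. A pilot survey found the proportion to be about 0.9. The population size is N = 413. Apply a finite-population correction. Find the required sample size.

For a proportion with margin E = 0.04 at 80% confidence, z = 1.282.
n = p̂(1−p̂)(z/E)² = 0.9 × 0.1 × (1.282/0.04)² = 92.45 — call this n₀.
Finite-population correction with N = 413: n = n₀ / (1 + (n₀−1)/N) = 92.45 / 1.221 = 75.72
Round up: n = 76.

76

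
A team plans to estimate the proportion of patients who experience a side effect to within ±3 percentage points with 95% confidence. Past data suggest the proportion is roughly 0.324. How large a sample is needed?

n = 935

For a proportion with margin E = 0.03 at 95% confidence, z = 1.960.
n = p̂(1−p̂)(z/E)² = 0.324 × 0.676 × (1.960/0.03)² = 934.89
Round up: n = 935.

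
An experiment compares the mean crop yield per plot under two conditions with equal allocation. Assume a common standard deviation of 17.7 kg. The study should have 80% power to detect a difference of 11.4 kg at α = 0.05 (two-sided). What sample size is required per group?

For two equal groups, n per group = 2·((z_{α/2} + z_β)·σ/δ)².
z_{α/2} = 1.960; z_β = 0.842 (power 80%).
n = 2 × (2.802 × 17.7 / 11.4)² = 2 × 18.93 = 37.86
Round up: n = 38 per group.

38 per group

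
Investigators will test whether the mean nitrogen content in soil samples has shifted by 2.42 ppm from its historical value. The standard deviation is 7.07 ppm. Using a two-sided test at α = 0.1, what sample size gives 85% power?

For a one-sample z-test, n = ((z_{α/2} + z_β)·σ/δ)².
z_{α/2} = 1.645 (two-sided α = 0.1); z_β = 1.036 (power 85% → β = 0.15).
n = (2.681 × 7.07 / 2.42)² = 61.35
Round up: n = 62.

62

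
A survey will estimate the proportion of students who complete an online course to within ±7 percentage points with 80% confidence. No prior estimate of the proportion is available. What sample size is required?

For a proportion with margin E = 0.07 at 80% confidence, z = 1.282.
With no prior estimate, use p = 0.5, which maximizes p(1−p) at 0.25.
n = 0.25 × (z/E)² = 0.25 × (1.282/0.07)² = 83.85
Round up: n = 84.

84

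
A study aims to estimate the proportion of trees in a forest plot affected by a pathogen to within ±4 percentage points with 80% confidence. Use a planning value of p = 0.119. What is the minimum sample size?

For a proportion with margin E = 0.04 at 80% confidence, z = 1.282.
n = p̂(1−p̂)(z/E)² = 0.119 × 0.881 × (1.282/0.04)² = 107.69
Round up: n = 108.

n = 108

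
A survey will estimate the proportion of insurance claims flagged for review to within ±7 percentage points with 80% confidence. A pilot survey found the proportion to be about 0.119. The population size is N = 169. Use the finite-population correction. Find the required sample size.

For a proportion with margin E = 0.07 at 80% confidence, z = 1.282.
n = p̂(1−p̂)(z/E)² = 0.119 × 0.881 × (1.282/0.07)² = 35.16 — call this n₀.
Finite-population correction with N = 169: n = n₀ / (1 + (n₀−1)/N) = 35.16 / 1.202 = 29.25
Round up: n = 30.

n = 30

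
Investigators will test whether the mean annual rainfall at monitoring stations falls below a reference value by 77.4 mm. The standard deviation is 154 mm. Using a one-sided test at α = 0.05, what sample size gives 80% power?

25

For a one-sample z-test, n = ((z_α + z_β)·σ/δ)².
z_α = 1.645 (one-sided α = 0.05); z_β = 0.842 (power 80% → β = 0.2).
n = (2.487 × 154 / 77.4)² = 24.49
Round up: n = 25.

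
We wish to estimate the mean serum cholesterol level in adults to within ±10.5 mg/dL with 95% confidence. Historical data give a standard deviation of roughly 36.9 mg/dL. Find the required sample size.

For a mean, the margin of error is E = z·σ/√n, so n = (zσ/E)².
At 95% confidence, z = 1.960.
n = (1.960 × 36.9 / 10.5)² = 47.44
Round up: n = 48.

48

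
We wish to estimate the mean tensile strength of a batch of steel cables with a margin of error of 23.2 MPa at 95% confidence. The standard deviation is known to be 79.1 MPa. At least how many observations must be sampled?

45

For a mean, the margin of error is E = z·σ/√n, so n = (zσ/E)².
At 95% confidence, z = 1.960.
n = (1.960 × 79.1 / 23.2)² = 44.66
Round up: n = 45.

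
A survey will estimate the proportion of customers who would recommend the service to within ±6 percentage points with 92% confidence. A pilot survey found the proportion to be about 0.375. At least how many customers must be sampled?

n = 200

For a proportion with margin E = 0.06 at 92% confidence, z = 1.751.
n = p̂(1−p̂)(z/E)² = 0.375 × 0.625 × (1.751/0.06)² = 199.61
Round up: n = 200.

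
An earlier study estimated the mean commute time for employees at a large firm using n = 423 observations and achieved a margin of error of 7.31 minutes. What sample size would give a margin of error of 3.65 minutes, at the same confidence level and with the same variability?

n = 1697

Margin of error scales as 1/√n, so n₂ = n₁·(E₁/E₂)².
n₂ = 423 × (7.31/3.65)² = 423 × 4.011 = 1696.65
Round up: n₂ = 1697.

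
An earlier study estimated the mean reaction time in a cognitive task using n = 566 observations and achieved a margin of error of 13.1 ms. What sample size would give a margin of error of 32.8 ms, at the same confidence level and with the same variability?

91

Margin of error scales as 1/√n, so n₂ = n₁·(E₁/E₂)².
n₂ = 566 × (13.1/32.8)² = 566 × 0.1595 = 90.28
Round up: n₂ = 91.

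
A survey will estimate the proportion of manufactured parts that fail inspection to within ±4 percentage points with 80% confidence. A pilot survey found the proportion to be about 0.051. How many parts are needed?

50

For a proportion with margin E = 0.04 at 80% confidence, z = 1.282.
n = p̂(1−p̂)(z/E)² = 0.051 × 0.949 × (1.282/0.04)² = 49.72
Round up: n = 50.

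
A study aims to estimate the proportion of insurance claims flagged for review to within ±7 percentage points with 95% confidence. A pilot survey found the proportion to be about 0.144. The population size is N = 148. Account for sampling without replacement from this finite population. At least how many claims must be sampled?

n = 59

For a proportion with margin E = 0.07 at 95% confidence, z = 1.960.
n = p̂(1−p̂)(z/E)² = 0.144 × 0.856 × (1.960/0.07)² = 96.64 — call this n₀.
Finite-population correction with N = 148: n = n₀ / (1 + (n₀−1)/N) = 96.64 / 1.646 = 58.71
Round up: n = 59.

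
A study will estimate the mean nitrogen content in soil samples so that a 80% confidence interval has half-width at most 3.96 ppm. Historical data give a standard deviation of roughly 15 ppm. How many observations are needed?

24

For a mean, the margin of error is E = z·σ/√n, so n = (zσ/E)².
At 80% confidence, z = 1.282.
n = (1.282 × 15 / 3.96)² = 23.58
Round up: n = 24.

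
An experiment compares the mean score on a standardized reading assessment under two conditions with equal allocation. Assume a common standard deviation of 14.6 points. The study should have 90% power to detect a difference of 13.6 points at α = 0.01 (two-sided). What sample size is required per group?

For two equal groups, n per group = 2·((z_{α/2} + z_β)·σ/δ)².
z_{α/2} = 2.576; z_β = 1.282 (power 90%).
n = 2 × (3.858 × 14.6 / 13.6)² = 2 × 17.15 = 34.30
Round up: n = 35 per group.

35 per group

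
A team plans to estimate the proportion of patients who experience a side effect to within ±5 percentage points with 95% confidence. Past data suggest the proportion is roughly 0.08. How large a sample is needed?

114

For a proportion with margin E = 0.05 at 95% confidence, z = 1.960.
n = p̂(1−p̂)(z/E)² = 0.08 × 0.92 × (1.960/0.05)² = 113.10
Round up: n = 114.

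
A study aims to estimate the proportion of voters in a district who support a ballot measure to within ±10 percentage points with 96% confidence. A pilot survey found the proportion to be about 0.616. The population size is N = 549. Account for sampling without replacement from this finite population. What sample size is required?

For a proportion with margin E = 0.1 at 96% confidence, z = 2.054.
n = p̂(1−p̂)(z/E)² = 0.616 × 0.384 × (2.054/0.1)² = 99.80 — call this n₀.
Finite-population correction with N = 549: n = n₀ / (1 + (n₀−1)/N) = 99.80 / 1.18 = 84.58
Round up: n = 85.

85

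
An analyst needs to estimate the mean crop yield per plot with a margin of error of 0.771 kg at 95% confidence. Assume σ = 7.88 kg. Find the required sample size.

402

For a mean, the margin of error is E = z·σ/√n, so n = (zσ/E)².
At 95% confidence, z = 1.960.
n = (1.960 × 7.88 / 0.771)² = 401.29
Round up: n = 402.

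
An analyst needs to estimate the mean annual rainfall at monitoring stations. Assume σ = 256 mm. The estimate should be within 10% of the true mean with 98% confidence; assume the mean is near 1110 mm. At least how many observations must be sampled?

n = 29

For a mean, the margin of error is E = z·σ/√n, so n = (zσ/E)².
At 98% confidence, z = 2.326.
E = 10% of 1110 = 111 mm.
n = (2.326 × 256 / 111)² = 28.78
Round up: n = 29.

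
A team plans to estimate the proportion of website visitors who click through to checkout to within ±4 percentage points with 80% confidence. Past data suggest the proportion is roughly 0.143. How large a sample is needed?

126

For a proportion with margin E = 0.04 at 80% confidence, z = 1.282.
n = p̂(1−p̂)(z/E)² = 0.143 × 0.857 × (1.282/0.04)² = 125.88
Round up: n = 126.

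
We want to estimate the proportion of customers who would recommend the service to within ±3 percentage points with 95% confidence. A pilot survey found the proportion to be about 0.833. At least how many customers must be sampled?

For a proportion with margin E = 0.03 at 95% confidence, z = 1.960.
n = p̂(1−p̂)(z/E)² = 0.833 × 0.167 × (1.960/0.03)² = 593.79
Round up: n = 594.

n = 594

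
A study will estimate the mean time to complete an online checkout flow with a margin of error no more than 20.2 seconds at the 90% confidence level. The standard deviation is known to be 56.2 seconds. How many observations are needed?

For a mean, the margin of error is E = z·σ/√n, so n = (zσ/E)².
At 90% confidence, z = 1.645.
n = (1.645 × 56.2 / 20.2)² = 20.95
Round up: n = 21.

21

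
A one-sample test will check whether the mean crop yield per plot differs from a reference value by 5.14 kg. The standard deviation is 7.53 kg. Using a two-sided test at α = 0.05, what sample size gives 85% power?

For a one-sample z-test, n = ((z_{α/2} + z_β)·σ/δ)².
z_{α/2} = 1.960 (two-sided α = 0.05); z_β = 1.036 (power 85% → β = 0.15).
n = (2.996 × 7.53 / 5.14)² = 19.26
Round up: n = 20.

n = 20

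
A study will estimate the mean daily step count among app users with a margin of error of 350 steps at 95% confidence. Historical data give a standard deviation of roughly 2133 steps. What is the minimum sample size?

For a mean, the margin of error is E = z·σ/√n, so n = (zσ/E)².
At 95% confidence, z = 1.960.
n = (1.960 × 2133 / 350)² = 142.68
Round up: n = 143.

n = 143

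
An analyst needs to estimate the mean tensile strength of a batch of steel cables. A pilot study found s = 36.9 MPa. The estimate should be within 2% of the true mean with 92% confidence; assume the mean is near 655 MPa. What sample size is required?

For a mean, the margin of error is E = z·σ/√n, so n = (zσ/E)².
At 92% confidence, z = 1.751.
E = 2% of 655 = 13.1 MPa.
n = (1.751 × 36.9 / 13.1)² = 24.33
Round up: n = 25.

n = 25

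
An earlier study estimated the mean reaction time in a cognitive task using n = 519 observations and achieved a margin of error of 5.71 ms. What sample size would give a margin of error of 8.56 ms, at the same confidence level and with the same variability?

Margin of error scales as 1/√n, so n₂ = n₁·(E₁/E₂)².
n₂ = 519 × (5.71/8.56)² = 519 × 0.445 = 230.96
Round up: n₂ = 231.

231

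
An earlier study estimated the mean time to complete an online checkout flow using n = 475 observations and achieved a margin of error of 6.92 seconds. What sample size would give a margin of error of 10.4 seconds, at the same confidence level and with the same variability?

Margin of error scales as 1/√n, so n₂ = n₁·(E₁/E₂)².
n₂ = 475 × (6.92/10.4)² = 475 × 0.4427 = 210.28
Round up: n₂ = 211.

211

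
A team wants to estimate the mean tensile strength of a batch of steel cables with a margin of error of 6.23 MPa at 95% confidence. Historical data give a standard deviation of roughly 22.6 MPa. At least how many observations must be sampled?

51

For a mean, the margin of error is E = z·σ/√n, so n = (zσ/E)².
At 95% confidence, z = 1.960.
n = (1.960 × 22.6 / 6.23)² = 50.55
Round up: n = 51.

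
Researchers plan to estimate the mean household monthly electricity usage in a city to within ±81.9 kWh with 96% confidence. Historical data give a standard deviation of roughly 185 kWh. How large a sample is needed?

For a mean, the margin of error is E = z·σ/√n, so n = (zσ/E)².
At 96% confidence, z = 2.054.
n = (2.054 × 185 / 81.9)² = 21.53
Round up: n = 22.

n = 22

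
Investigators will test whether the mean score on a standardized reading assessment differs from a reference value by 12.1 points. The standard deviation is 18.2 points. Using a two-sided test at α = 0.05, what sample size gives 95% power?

For a one-sample z-test, n = ((z_{α/2} + z_β)·σ/δ)².
z_{α/2} = 1.960 (two-sided α = 0.05); z_β = 1.645 (power 95% → β = 0.05).
n = (3.605 × 18.2 / 12.1)² = 29.40
Round up: n = 30.

n = 30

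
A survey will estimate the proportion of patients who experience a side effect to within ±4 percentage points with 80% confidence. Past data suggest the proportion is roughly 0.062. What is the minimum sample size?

For a proportion with margin E = 0.04 at 80% confidence, z = 1.282.
n = p̂(1−p̂)(z/E)² = 0.062 × 0.938 × (1.282/0.04)² = 59.74
Round up: n = 60.

60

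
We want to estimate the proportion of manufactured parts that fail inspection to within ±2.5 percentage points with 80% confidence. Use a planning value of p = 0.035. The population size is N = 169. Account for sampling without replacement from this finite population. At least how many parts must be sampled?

n = 59

For a proportion with margin E = 0.025 at 80% confidence, z = 1.282.
n = p̂(1−p̂)(z/E)² = 0.035 × 0.965 × (1.282/0.025)² = 88.82 — call this n₀.
Finite-population correction with N = 169: n = n₀ / (1 + (n₀−1)/N) = 88.82 / 1.52 = 58.43
Round up: n = 59.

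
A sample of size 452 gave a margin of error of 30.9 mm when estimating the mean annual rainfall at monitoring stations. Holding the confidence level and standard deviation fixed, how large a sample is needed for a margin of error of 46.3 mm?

n = 202

Margin of error scales as 1/√n, so n₂ = n₁·(E₁/E₂)².
n₂ = 452 × (30.9/46.3)² = 452 × 0.4454 = 201.32
Round up: n₂ = 202.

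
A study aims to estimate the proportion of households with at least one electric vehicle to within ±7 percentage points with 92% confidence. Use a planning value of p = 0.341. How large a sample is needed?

For a proportion with margin E = 0.07 at 92% confidence, z = 1.751.
n = p̂(1−p̂)(z/E)² = 0.341 × 0.659 × (1.751/0.07)² = 140.61
Round up: n = 141.

n = 141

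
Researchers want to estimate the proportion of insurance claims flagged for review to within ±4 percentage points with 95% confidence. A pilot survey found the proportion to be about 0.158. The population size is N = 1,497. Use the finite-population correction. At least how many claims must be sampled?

264

For a proportion with margin E = 0.04 at 95% confidence, z = 1.960.
n = p̂(1−p̂)(z/E)² = 0.158 × 0.842 × (1.960/0.04)² = 319.42 — call this n₀.
Finite-population correction with N = 1,497: n = n₀ / (1 + (n₀−1)/N) = 319.42 / 1.213 = 263.33
Round up: n = 264.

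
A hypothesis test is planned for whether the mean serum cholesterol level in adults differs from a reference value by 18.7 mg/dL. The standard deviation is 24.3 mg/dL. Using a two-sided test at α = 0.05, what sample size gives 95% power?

n = 22

For a one-sample z-test, n = ((z_{α/2} + z_β)·σ/δ)².
z_{α/2} = 1.960 (two-sided α = 0.05); z_β = 1.645 (power 95% → β = 0.05).
n = (3.605 × 24.3 / 18.7)² = 21.95
Round up: n = 22.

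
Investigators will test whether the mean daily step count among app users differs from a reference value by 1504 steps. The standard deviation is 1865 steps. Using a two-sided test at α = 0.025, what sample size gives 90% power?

20

For a one-sample z-test, n = ((z_{α/2} + z_β)·σ/δ)².
z_{α/2} = 2.241 (two-sided α = 0.025); z_β = 1.282 (power 90% → β = 0.1).
n = (3.523 × 1865 / 1504)² = 19.08
Round up: n = 20.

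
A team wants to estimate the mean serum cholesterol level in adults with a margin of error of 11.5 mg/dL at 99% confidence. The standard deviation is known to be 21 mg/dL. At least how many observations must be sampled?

For a mean, the margin of error is E = z·σ/√n, so n = (zσ/E)².
At 99% confidence, z = 2.576.
n = (2.576 × 21 / 11.5)² = 22.13
Round up: n = 23.

n = 23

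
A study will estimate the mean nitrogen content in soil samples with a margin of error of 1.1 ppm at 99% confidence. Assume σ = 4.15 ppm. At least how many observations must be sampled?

For a mean, the margin of error is E = z·σ/√n, so n = (zσ/E)².
At 99% confidence, z = 2.576.
n = (2.576 × 4.15 / 1.1)² = 94.45
Round up: n = 95.

95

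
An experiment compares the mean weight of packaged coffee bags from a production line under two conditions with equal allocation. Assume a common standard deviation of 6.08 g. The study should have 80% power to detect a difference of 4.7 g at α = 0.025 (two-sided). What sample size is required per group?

For two equal groups, n per group = 2·((z_{α/2} + z_β)·σ/δ)².
z_{α/2} = 2.241; z_β = 0.842 (power 80%).
n = 2 × (3.083 × 6.08 / 4.7)² = 2 × 15.91 = 31.82
Round up: n = 32 per group.

32 per group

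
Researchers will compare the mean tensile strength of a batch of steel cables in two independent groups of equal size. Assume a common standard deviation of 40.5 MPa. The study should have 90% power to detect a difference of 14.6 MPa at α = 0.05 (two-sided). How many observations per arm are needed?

162 per group

For two equal groups, n per group = 2·((z_{α/2} + z_β)·σ/δ)².
z_{α/2} = 1.960; z_β = 1.282 (power 90%).
n = 2 × (3.242 × 40.5 / 14.6)² = 2 × 80.88 = 161.76
Round up: n = 162 per group.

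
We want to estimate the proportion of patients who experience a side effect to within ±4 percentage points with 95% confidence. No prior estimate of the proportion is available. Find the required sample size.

601

For a proportion with margin E = 0.04 at 95% confidence, z = 1.960.
With no prior estimate, use p = 0.5, which maximizes p(1−p) at 0.25.
n = 0.25 × (z/E)² = 0.25 × (1.960/0.04)² = 600.25
Round up: n = 601.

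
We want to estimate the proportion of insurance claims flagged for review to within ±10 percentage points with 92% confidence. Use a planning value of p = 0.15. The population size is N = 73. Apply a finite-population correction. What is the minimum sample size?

26

For a proportion with margin E = 0.1 at 92% confidence, z = 1.751.
n = p̂(1−p̂)(z/E)² = 0.15 × 0.85 × (1.751/0.1)² = 39.09 — call this n₀.
Finite-population correction with N = 73: n = n₀ / (1 + (n₀−1)/N) = 39.09 / 1.522 = 25.68
Round up: n = 26.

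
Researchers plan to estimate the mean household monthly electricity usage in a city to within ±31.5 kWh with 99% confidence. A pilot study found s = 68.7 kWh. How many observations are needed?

For a mean, the margin of error is E = z·σ/√n, so n = (zσ/E)².
At 99% confidence, z = 2.576.
n = (2.576 × 68.7 / 31.5)² = 31.56
Round up: n = 32.

n = 32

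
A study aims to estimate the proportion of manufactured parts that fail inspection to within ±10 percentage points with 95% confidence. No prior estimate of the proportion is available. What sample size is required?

For a proportion with margin E = 0.1 at 95% confidence, z = 1.960.
With no prior estimate, use p = 0.5, which maximizes p(1−p) at 0.25.
n = 0.25 × (z/E)² = 0.25 × (1.960/0.1)² = 96.04
Round up: n = 97.

n = 97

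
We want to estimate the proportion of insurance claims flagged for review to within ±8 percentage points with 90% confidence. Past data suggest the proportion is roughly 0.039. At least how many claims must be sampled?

For a proportion with margin E = 0.08 at 90% confidence, z = 1.645.
n = p̂(1−p̂)(z/E)² = 0.039 × 0.961 × (1.645/0.08)² = 15.85
Round up: n = 16.

16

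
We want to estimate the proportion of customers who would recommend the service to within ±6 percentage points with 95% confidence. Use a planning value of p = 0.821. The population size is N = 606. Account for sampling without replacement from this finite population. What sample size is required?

125

For a proportion with margin E = 0.06 at 95% confidence, z = 1.960.
n = p̂(1−p̂)(z/E)² = 0.821 × 0.179 × (1.960/0.06)² = 156.82 — call this n₀.
Finite-population correction with N = 606: n = n₀ / (1 + (n₀−1)/N) = 156.82 / 1.257 = 124.76
Round up: n = 125.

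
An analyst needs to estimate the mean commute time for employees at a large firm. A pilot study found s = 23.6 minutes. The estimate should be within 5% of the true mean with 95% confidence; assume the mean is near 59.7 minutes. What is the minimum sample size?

241

For a mean, the margin of error is E = z·σ/√n, so n = (zσ/E)².
At 95% confidence, z = 1.960.
E = 5% of 59.7 = 2.985 minutes.
n = (1.960 × 23.6 / 2.985)² = 240.13
Round up: n = 241.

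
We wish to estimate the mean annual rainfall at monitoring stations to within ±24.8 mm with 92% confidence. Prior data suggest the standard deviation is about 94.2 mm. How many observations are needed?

45

For a mean, the margin of error is E = z·σ/√n, so n = (zσ/E)².
At 92% confidence, z = 1.751.
n = (1.751 × 94.2 / 24.8)² = 44.24
Round up: n = 45.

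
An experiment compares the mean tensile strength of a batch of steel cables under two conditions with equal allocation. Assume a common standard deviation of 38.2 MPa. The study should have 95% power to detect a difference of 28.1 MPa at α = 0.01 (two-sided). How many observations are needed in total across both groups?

132 total

For two equal groups, n per group = 2·((z_{α/2} + z_β)·σ/δ)².
z_{α/2} = 2.576; z_β = 1.645 (power 95%).
n = 2 × (4.221 × 38.2 / 28.1)² = 2 × 32.93 = 65.86
Round up: n = 66 per group.
Total across both groups: 2 × 66 = 132.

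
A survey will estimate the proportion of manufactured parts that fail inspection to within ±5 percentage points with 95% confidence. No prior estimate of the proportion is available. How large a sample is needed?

For a proportion with margin E = 0.05 at 95% confidence, z = 1.960.
With no prior estimate, use p = 0.5, which maximizes p(1−p) at 0.25.
n = 0.25 × (z/E)² = 0.25 × (1.960/0.05)² = 384.16
Round up: n = 385.

385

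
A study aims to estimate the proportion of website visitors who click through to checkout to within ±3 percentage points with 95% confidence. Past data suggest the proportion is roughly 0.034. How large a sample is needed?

For a proportion with margin E = 0.03 at 95% confidence, z = 1.960.
n = p̂(1−p̂)(z/E)² = 0.034 × 0.966 × (1.960/0.03)² = 140.19
Round up: n = 141.

n = 141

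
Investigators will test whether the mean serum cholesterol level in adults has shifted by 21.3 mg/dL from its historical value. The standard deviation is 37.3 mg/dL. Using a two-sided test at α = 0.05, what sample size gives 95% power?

40

For a one-sample z-test, n = ((z_{α/2} + z_β)·σ/δ)².
z_{α/2} = 1.960 (two-sided α = 0.05); z_β = 1.645 (power 95% → β = 0.05).
n = (3.605 × 37.3 / 21.3)² = 39.85
Round up: n = 40.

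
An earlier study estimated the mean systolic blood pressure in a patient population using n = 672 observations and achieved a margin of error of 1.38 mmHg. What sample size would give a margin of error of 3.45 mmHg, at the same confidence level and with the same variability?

Margin of error scales as 1/√n, so n₂ = n₁·(E₁/E₂)².
n₂ = 672 × (1.38/3.45)² = 672 × 0.16 = 107.52
Round up: n₂ = 108.

108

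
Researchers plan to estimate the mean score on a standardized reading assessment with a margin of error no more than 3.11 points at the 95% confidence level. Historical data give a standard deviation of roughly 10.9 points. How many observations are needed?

For a mean, the margin of error is E = z·σ/√n, so n = (zσ/E)².
At 95% confidence, z = 1.960.
n = (1.960 × 10.9 / 3.11)² = 47.19
Round up: n = 48.

48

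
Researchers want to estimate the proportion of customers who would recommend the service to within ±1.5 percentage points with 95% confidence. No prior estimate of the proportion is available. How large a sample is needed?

n = 4269

For a proportion with margin E = 0.015 at 95% confidence, z = 1.960.
With no prior estimate, use p = 0.5, which maximizes p(1−p) at 0.25.
n = 0.25 × (z/E)² = 0.25 × (1.960/0.015)² = 4268.44
Round up: n = 4269.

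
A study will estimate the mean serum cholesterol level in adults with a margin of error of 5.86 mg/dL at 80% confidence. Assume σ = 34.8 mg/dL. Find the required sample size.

For a mean, the margin of error is E = z·σ/√n, so n = (zσ/E)².
At 80% confidence, z = 1.282.
n = (1.282 × 34.8 / 5.86)² = 57.96
Round up: n = 58.

58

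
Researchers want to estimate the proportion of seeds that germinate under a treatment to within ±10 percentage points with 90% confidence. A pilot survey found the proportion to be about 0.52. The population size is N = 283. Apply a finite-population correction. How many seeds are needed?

For a proportion with margin E = 0.1 at 90% confidence, z = 1.645.
n = p̂(1−p̂)(z/E)² = 0.52 × 0.48 × (1.645/0.1)² = 67.54 — call this n₀.
Finite-population correction with N = 283: n = n₀ / (1 + (n₀−1)/N) = 67.54 / 1.235 = 54.69
Round up: n = 55.

55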